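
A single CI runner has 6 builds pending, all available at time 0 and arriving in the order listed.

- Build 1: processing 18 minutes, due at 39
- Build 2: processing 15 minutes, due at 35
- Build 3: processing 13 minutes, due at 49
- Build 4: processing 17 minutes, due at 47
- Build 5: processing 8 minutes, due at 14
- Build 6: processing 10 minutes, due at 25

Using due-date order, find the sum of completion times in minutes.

EDD (increasing due date): Build 5 Build 6 Build 2 Build 1 Build 4 Build 3.
Build 5: 0→8
Build 6: 8→18
Build 2: 18→33
Build 1: 33→51
Build 4: 51→68
Build 3: 68→81
Sum = 8+18+33+51+68+81 = 259.

259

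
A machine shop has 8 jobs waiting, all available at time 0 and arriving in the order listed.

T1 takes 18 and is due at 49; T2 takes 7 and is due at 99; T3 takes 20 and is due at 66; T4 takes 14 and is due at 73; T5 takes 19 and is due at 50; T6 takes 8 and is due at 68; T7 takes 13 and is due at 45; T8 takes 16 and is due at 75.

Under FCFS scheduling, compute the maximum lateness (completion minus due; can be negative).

54

FIFO (arrival order): T1 T2 T3 T4 T5 T6 T7 T8.
T1: 0→18, due 49, lateness -31
T2: 18→25, due 99, lateness -74
T3: 25→45, due 66, lateness -21
T4: 45→59, due 73, lateness -14
T5: 59→78, due 50, lateness 28
T6: 78→86, due 68, lateness 18
T7: 86→99, due 45, lateness 54
T8: 99→115, due 75, lateness 40
Maximum = 54.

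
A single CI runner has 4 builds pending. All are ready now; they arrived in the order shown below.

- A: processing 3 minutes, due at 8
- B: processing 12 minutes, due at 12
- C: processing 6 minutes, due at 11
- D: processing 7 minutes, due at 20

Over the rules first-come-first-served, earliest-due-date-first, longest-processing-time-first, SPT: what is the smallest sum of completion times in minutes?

FIFO (arrival order): A B C D.
A: 0→3
B: 3→15
C: 15→21
D: 21→28
Sum = 3+15+21+28 = 67.
EDD (increasing due date): A C B D.
A: 0→3
C: 3→9
B: 9→21
D: 21→28
Sum = 3+9+21+28 = 61.
LPT (decreasing processing time): B D C A.
B: 0→12
D: 12→19
C: 19→25
A: 25→28
Sum = 12+19+25+28 = 84.
SPT (increasing processing time): A C D B.
A: 0→3
C: 3→9
D: 9→16
B: 16→28
Sum = 3+9+16+28 = 56.
FIFO 67, EDD 61, LPT 84, SPT 56 → minimum 56.

56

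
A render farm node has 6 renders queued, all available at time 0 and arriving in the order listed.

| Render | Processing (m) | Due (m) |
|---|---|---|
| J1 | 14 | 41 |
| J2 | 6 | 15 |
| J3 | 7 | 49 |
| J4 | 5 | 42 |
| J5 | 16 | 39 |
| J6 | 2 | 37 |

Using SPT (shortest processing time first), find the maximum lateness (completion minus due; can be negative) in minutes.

SPT (increasing processing time): J6 J4 J2 J3 J1 J5.
J6: 0→2, due 37, lateness -35
J4: 2→7, due 42, lateness -35
J2: 7→13, due 15, lateness -2
J3: 13→20, due 49, lateness -29
J1: 20→34, due 41, lateness -7
J5: 34→50, due 39, lateness 11
Maximum = 11.

11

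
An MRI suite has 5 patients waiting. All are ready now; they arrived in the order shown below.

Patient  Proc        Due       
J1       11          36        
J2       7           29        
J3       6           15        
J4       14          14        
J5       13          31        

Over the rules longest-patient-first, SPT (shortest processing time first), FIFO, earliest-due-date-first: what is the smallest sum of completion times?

LPT (decreasing processing time): J4 J5 J1 J2 J3.
J4: 0→14
J5: 14→27
J1: 27→38
J2: 38→45
J3: 45→51
Sum = 14+27+38+45+51 = 175.
SPT (increasing processing time): J3 J2 J1 J5 J4.
J3: 0→6
J2: 6→13
J1: 13→24
J5: 24→37
J4: 37→51
Sum = 6+13+24+37+51 = 131.
FIFO (arrival order): J1 J2 J3 J4 J5.
J1: 0→11
J2: 11→18
J3: 18→24
J4: 24→38
J5: 38→51
Sum = 11+18+24+38+51 = 142.
EDD (increasing due date): J4 J3 J2 J5 J1.
J4: 0→14
J3: 14→20
J2: 20→27
J5: 27→40
J1: 40→51
Sum = 14+20+27+40+51 = 152.
LPT 175, SPT 131, FIFO 142, EDD 152 → minimum 131.

131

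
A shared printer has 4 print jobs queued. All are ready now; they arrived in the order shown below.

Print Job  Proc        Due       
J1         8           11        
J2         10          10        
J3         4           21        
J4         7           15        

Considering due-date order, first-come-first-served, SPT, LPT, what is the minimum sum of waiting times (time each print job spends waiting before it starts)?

EDD (increasing due date): J2 J1 J4 J3.
J2: waits 0, runs 0→10
J1: waits 10, runs 10→18
J4: waits 18, runs 18→25
J3: waits 25, runs 25→29
Sum = 0+10+18+25 = 53.
FIFO (arrival order): J1 J2 J3 J4.
J1: waits 0, runs 0→8
J2: waits 8, runs 8→18
J3: waits 18, runs 18→22
J4: waits 22, runs 22→29
Sum = 0+8+18+22 = 48.
SPT (increasing processing time): J3 J4 J1 J2.
J3: waits 0, runs 0→4
J4: waits 4, runs 4→11
J1: waits 11, runs 11→19
J2: waits 19, runs 19→29
Sum = 0+4+11+19 = 34.
LPT (decreasing processing time): J2 J1 J4 J3.
J2: waits 0, runs 0→10
J1: waits 10, runs 10→18
J4: waits 18, runs 18→25
J3: waits 25, runs 25→29
Sum = 0+10+18+25 = 53.
EDD 53, FIFO 48, SPT 34, LPT 53 → minimum 34.

34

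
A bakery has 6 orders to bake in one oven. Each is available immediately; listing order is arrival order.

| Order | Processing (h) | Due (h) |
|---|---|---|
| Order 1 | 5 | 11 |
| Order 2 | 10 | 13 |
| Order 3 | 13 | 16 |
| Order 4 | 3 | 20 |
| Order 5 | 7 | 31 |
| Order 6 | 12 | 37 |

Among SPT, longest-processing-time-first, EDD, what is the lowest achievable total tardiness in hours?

45

SPT (increasing processing time): Order 4 Order 1 Order 5 Order 2 Order 6 Order 3.
Order 4: 0→3, due 20, tardiness 0
Order 1: 3→8, due 11, tardiness 0
Order 5: 8→15, due 31, tardiness 0
Order 2: 15→25, due 13, tardiness 12
Order 6: 25→37, due 37, tardiness 0
Order 3: 37→50, due 16, tardiness 34
Sum = 0+0+0+12+0+34 = 46.
LPT (decreasing processing time): Order 3 Order 6 Order 2 Order 5 Order 1 Order 4.
Order 3: 0→13, due 16, tardiness 0
Order 6: 13→25, due 37, tardiness 0
Order 2: 25→35, due 13, tardiness 22
Order 5: 35→42, due 31, tardiness 11
Order 1: 42→47, due 11, tardiness 36
Order 4: 47→50, due 20, tardiness 30
Sum = 0+0+22+11+36+30 = 99.
EDD (increasing due date): Order 1 Order 2 Order 3 Order 4 Order 5 Order 6.
Order 1: 0→5, due 11, tardiness 0
Order 2: 5→15, due 13, tardiness 2
Order 3: 15→28, due 16, tardiness 12
Order 4: 28→31, due 20, tardiness 11
Order 5: 31→38, due 31, tardiness 7
Order 6: 38→50, due 37, tardiness 13
Sum = 0+2+12+11+7+13 = 45.
SPT 46, LPT 99, EDD 45 → minimum 45.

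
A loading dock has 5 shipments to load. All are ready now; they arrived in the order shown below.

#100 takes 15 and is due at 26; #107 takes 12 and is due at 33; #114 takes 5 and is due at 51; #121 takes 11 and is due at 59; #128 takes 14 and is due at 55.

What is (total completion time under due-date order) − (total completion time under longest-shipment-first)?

EDD (increasing due date): #100 #107 #114 #128 #121.
#100: 0→15
#107: 15→27
#114: 27→32
#128: 32→46
#121: 46→57
Sum = 15+27+32+46+57 = 177.
LPT (decreasing processing time): #100 #128 #107 #121 #114.
#100: 0→15
#128: 15→29
#107: 29→41
#121: 41→52
#114: 52→57
Sum = 15+29+41+52+57 = 194.
Difference = 177 − 194 = -17.

-17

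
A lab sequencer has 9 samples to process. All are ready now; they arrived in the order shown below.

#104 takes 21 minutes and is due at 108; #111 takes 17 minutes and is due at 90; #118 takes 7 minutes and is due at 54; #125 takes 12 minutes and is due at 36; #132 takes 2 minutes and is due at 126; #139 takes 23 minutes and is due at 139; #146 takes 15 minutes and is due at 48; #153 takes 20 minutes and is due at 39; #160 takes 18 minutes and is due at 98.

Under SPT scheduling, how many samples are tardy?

SPT (increasing processing time): #132 #118 #125 #146 #111 #160 #153 #104 #139.
#132: 0→2, due 126, tardiness 0
#118: 2→9, due 54, tardiness 0
#125: 9→21, due 36, tardiness 0
#146: 21→36, due 48, tardiness 0
#111: 36→53, due 90, tardiness 0
#160: 53→71, due 98, tardiness 0
#153: 71→91, due 39, tardiness 52
#104: 91→112, due 108, tardiness 4
#139: 112→135, due 139, tardiness 0
Late samples: 2.

2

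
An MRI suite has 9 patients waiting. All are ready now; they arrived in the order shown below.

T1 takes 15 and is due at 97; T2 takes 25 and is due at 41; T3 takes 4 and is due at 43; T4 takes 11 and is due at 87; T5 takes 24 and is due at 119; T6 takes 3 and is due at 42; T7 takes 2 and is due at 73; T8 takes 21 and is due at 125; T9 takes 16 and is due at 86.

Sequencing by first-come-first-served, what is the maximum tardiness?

40

FIFO (arrival order): T1 T2 T3 T4 T5 T6 T7 T8 T9.
T1: 0→15, due 97, tardiness 0
T2: 15→40, due 41, tardiness 0
T3: 40→44, due 43, tardiness 1
T4: 44→55, due 87, tardiness 0
T5: 55→79, due 119, tardiness 0
T6: 79→82, due 42, tardiness 40
T7: 82→84, due 73, tardiness 11
T8: 84→105, due 125, tardiness 0
T9: 105→121, due 86, tardiness 35
Maximum = 40.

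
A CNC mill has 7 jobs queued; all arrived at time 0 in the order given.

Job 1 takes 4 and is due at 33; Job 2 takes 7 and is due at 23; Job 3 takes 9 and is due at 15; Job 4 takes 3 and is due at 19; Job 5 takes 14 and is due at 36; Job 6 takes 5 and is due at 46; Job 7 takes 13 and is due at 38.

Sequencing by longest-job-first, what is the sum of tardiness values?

98

LPT (decreasing processing time): Job 5 Job 7 Job 3 Job 2 Job 6 Job 1 Job 4.
Job 5: 0→14, due 36, tardiness 0
Job 7: 14→27, due 38, tardiness 0
Job 3: 27→36, due 15, tardiness 21
Job 2: 36→43, due 23, tardiness 20
Job 6: 43→48, due 46, tardiness 2
Job 1: 48→52, due 33, tardiness 19
Job 4: 52→55, due 19, tardiness 36
Sum = 0+0+21+20+2+19+36 = 98.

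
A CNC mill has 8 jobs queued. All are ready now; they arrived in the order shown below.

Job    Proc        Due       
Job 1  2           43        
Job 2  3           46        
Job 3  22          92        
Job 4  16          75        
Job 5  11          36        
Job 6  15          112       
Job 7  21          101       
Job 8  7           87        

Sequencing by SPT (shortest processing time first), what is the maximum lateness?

SPT (increasing processing time): Job 1 Job 2 Job 8 Job 5 Job 6 Job 4 Job 7 Job 3.
Job 1: 0→2, due 43, lateness -41
Job 2: 2→5, due 46, lateness -41
Job 8: 5→12, due 87, lateness -75
Job 5: 12→23, due 36, lateness -13
Job 6: 23→38, due 112, lateness -74
Job 4: 38→54, due 75, lateness -21
Job 7: 54→75, due 101, lateness -26
Job 3: 75→97, due 92, lateness 5
Maximum = 5.

5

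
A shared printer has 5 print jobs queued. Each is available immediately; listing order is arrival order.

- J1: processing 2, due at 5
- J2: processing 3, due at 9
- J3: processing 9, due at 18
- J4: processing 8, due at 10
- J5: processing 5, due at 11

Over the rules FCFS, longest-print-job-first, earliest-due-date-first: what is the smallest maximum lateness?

9

FIFO (arrival order): J1 J2 J3 J4 J5.
J1: 0→2, due 5, lateness -3
J2: 2→5, due 9, lateness -4
J3: 5→14, due 18, lateness -4
J4: 14→22, due 10, lateness 12
J5: 22→27, due 11, lateness 16
Maximum = 16.
LPT (decreasing processing time): J3 J4 J5 J2 J1.
J3: 0→9, due 18, lateness -9
J4: 9→17, due 10, lateness 7
J5: 17→22, due 11, lateness 11
J2: 22→25, due 9, lateness 16
J1: 25→27, due 5, lateness 22
Maximum = 22.
EDD (increasing due date): J1 J2 J4 J5 J3.
J1: 0→2, due 5, lateness -3
J2: 2→5, due 9, lateness -4
J4: 5→13, due 10, lateness 3
J5: 13→18, due 11, lateness 7
J3: 18→27, due 18, lateness 9
Maximum = 9.
FIFO 16, LPT 22, EDD 9 → minimum 9.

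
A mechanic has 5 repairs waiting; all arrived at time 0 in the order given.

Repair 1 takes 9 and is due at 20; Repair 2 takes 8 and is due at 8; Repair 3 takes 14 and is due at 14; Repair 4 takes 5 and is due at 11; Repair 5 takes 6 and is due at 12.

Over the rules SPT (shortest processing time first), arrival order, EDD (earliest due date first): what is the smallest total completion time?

105

SPT (increasing processing time): Repair 4 Repair 5 Repair 2 Repair 1 Repair 3.
Repair 4: 0→5
Repair 5: 5→11
Repair 2: 11→19
Repair 1: 19→28
Repair 3: 28→42
Sum = 5+11+19+28+42 = 105.
FIFO (arrival order): Repair 1 Repair 2 Repair 3 Repair 4 Repair 5.
Repair 1: 0→9
Repair 2: 9→17
Repair 3: 17→31
Repair 4: 31→36
Repair 5: 36→42
Sum = 9+17+31+36+42 = 135.
EDD (increasing due date): Repair 2 Repair 4 Repair 5 Repair 3 Repair 1.
Repair 2: 0→8
Repair 4: 8→13
Repair 5: 13→19
Repair 3: 19→33
Repair 1: 33→42
Sum = 8+13+19+33+42 = 115.
SPT 105, FIFO 135, EDD 115 → minimum 105.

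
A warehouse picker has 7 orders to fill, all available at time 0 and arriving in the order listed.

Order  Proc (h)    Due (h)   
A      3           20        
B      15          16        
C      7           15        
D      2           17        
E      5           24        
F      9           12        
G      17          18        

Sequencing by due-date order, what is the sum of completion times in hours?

250

EDD (increasing due date): F C B D G A E.
F: 0→9
C: 9→16
B: 16→31
D: 31→33
G: 33→50
A: 50→53
E: 53→58
Sum = 9+16+31+33+50+53+58 = 250.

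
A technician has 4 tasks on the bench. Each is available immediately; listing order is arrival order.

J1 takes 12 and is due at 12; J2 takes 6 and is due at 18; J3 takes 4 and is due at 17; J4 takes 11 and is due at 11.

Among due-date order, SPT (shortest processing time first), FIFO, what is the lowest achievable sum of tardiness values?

27

EDD (increasing due date): J4 J1 J3 J2.
J4: 0→11, due 11, tardiness 0
J1: 11→23, due 12, tardiness 11
J3: 23→27, due 17, tardiness 10
J2: 27→33, due 18, tardiness 15
Sum = 0+11+10+15 = 36.
SPT (increasing processing time): J3 J2 J4 J1.
J3: 0→4, due 17, tardiness 0
J2: 4→10, due 18, tardiness 0
J4: 10→21, due 11, tardiness 10
J1: 21→33, due 12, tardiness 21
Sum = 0+0+10+21 = 31.
FIFO (arrival order): J1 J2 J3 J4.
J1: 0→12, due 12, tardiness 0
J2: 12→18, due 18, tardiness 0
J3: 18→22, due 17, tardiness 5
J4: 22→33, due 11, tardiness 22
Sum = 0+0+5+22 = 27.
EDD 36, SPT 31, FIFO 27 → minimum 27.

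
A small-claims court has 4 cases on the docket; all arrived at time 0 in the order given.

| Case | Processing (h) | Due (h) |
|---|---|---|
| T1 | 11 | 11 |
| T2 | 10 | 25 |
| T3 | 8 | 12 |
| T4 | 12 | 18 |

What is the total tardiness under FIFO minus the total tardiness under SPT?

-1

FIFO (arrival order): T1 T2 T3 T4.
T1: 0→11, due 11, tardiness 0
T2: 11→21, due 25, tardiness 0
T3: 21→29, due 12, tardiness 17
T4: 29→41, due 18, tardiness 23
Sum = 0+0+17+23 = 40.
SPT (increasing processing time): T3 T2 T1 T4.
T3: 0→8, due 12, tardiness 0
T2: 8→18, due 25, tardiness 0
T1: 18→29, due 11, tardiness 18
T4: 29→41, due 18, tardiness 23
Sum = 0+0+18+23 = 41.
Difference = 40 − 41 = -1.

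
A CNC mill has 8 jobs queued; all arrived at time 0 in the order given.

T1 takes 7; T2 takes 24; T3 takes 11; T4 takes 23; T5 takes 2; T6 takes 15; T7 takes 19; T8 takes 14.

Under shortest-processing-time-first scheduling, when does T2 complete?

SPT (increasing processing time): T5 T1 T3 T8 T6 T7 T4 T2.
T5: 0→2
T1: 2→9
T3: 9→20
T8: 20→34
T6: 34→49
T7: 49→68
T4: 68→91
T2: 91→115

115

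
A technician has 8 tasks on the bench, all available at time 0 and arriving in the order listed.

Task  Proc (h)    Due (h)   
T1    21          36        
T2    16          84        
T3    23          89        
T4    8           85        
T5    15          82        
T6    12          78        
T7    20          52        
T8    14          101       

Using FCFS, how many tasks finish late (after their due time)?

4

FIFO (arrival order): T1 T2 T3 T4 T5 T6 T7 T8.
T1: 0→21, due 36, tardiness 0
T2: 21→37, due 84, tardiness 0
T3: 37→60, due 89, tardiness 0
T4: 60→68, due 85, tardiness 0
T5: 68→83, due 82, tardiness 1
T6: 83→95, due 78, tardiness 17
T7: 95→115, due 52, tardiness 63
T8: 115→129, due 101, tardiness 28
Late tasks: 4.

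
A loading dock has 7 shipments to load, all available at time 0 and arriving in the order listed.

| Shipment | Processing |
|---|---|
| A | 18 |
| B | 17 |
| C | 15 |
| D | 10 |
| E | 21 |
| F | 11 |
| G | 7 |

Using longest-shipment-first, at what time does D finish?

92

LPT (decreasing processing time): E A B C F D G.
E: 0→21
A: 21→39
B: 39→56
C: 56→71
F: 71→82
D: 82→92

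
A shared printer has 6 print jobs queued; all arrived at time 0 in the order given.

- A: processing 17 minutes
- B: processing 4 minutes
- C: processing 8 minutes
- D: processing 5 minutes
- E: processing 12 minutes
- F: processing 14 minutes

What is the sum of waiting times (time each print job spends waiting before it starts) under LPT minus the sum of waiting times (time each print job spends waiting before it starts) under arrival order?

51

LPT (decreasing processing time): A F E C D B.
A: waits 0, runs 0→17
F: waits 17, runs 17→31
E: waits 31, runs 31→43
C: waits 43, runs 43→51
D: waits 51, runs 51→56
B: waits 56, runs 56→60
Sum = 0+17+31+43+51+56 = 198.
FIFO (arrival order): A B C D E F.
A: waits 0, runs 0→17
B: waits 17, runs 17→21
C: waits 21, runs 21→29
D: waits 29, runs 29→34
E: waits 34, runs 34→46
F: waits 46, runs 46→60
Sum = 0+17+21+29+34+46 = 147.
Difference = 198 − 147 = 51.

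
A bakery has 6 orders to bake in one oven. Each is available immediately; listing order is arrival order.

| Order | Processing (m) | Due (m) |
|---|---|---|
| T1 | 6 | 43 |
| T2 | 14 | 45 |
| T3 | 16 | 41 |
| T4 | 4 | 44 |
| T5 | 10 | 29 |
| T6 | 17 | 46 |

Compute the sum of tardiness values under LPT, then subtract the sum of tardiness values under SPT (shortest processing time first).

LPT (decreasing processing time): T6 T3 T2 T5 T1 T4.
T6: 0→17, due 46, tardiness 0
T3: 17→33, due 41, tardiness 0
T2: 33→47, due 45, tardiness 2
T5: 47→57, due 29, tardiness 28
T1: 57→63, due 43, tardiness 20
T4: 63→67, due 44, tardiness 23
Sum = 0+0+2+28+20+23 = 73.
SPT (increasing processing time): T4 T1 T5 T2 T3 T6.
T4: 0→4, due 44, tardiness 0
T1: 4→10, due 43, tardiness 0
T5: 10→20, due 29, tardiness 0
T2: 20→34, due 45, tardiness 0
T3: 34→50, due 41, tardiness 9
T6: 50→67, due 46, tardiness 21
Sum = 0+0+0+0+9+21 = 30.
Difference = 73 − 30 = 43.

43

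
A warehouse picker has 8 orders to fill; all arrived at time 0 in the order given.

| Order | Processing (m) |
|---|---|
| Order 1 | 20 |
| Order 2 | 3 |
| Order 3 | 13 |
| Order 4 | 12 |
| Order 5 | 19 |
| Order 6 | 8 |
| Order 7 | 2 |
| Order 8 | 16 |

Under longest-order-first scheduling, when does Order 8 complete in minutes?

LPT (decreasing processing time): Order 1 Order 5 Order 8 Order 3 Order 4 Order 6 Order 2 Order 7.
Order 1: 0→20
Order 5: 20→39
Order 8: 39→55

55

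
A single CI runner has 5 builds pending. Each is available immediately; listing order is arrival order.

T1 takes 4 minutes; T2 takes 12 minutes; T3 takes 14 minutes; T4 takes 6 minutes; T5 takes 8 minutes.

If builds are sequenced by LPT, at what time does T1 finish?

44

LPT (decreasing processing time): T3 T2 T5 T4 T1.
T3: 0→14
T2: 14→26
T5: 26→34
T4: 34→40
T1: 40→44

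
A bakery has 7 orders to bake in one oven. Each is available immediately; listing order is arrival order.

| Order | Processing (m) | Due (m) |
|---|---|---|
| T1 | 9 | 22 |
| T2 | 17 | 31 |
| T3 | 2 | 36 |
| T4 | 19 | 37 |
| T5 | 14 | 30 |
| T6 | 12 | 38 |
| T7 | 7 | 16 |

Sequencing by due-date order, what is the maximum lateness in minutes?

EDD (increasing due date): T7 T1 T5 T2 T3 T4 T6.
T7: 0→7, due 16, lateness -9
T1: 7→16, due 22, lateness -6
T5: 16→30, due 30, lateness 0
T2: 30→47, due 31, lateness 16
T3: 47→49, due 36, lateness 13
T4: 49→68, due 37, lateness 31
T6: 68→80, due 38, lateness 42
Maximum = 42.

42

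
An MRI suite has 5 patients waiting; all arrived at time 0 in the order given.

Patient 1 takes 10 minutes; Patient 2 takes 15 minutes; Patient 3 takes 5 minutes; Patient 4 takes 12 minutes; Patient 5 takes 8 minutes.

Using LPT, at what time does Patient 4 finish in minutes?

27

LPT (decreasing processing time): Patient 2 Patient 4 Patient 1 Patient 5 Patient 3.
Patient 2: 0→15
Patient 4: 15→27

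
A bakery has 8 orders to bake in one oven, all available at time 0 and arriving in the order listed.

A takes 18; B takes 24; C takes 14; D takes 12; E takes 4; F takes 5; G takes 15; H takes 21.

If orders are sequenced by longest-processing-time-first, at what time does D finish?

LPT (decreasing processing time): B H A G C D F E.
B: 0→24
H: 24→45
A: 45→63
G: 63→78
C: 78→92
D: 92→104

104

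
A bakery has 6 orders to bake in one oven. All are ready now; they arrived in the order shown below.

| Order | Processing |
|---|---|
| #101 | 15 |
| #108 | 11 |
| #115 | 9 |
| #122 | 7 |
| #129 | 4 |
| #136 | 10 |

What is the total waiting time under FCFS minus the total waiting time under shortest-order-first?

FIFO (arrival order): #101 #108 #115 #122 #129 #136.
#101: waits 0, runs 0→15
#108: waits 15, runs 15→26
#115: waits 26, runs 26→35
#122: waits 35, runs 35→42
#129: waits 42, runs 42→46
#136: waits 46, runs 46→56
Sum = 0+15+26+35+42+46 = 164.
SPT (increasing processing time): #129 #122 #115 #136 #108 #101.
#129: waits 0, runs 0→4
#122: waits 4, runs 4→11
#115: waits 11, runs 11→20
#136: waits 20, runs 20→30
#108: waits 30, runs 30→41
#101: waits 41, runs 41→56
Sum = 0+4+11+20+30+41 = 106.
Difference = 164 − 106 = 58.

58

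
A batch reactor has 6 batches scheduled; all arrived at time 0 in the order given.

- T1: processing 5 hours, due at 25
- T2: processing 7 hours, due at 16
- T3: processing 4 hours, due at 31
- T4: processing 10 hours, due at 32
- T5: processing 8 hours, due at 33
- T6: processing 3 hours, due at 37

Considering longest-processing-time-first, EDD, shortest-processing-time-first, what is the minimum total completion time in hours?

105

LPT (decreasing processing time): T4 T5 T2 T1 T3 T6.
T4: 0→10
T5: 10→18
T2: 18→25
T1: 25→30
T3: 30→34
T6: 34→37
Sum = 10+18+25+30+34+37 = 154.
EDD (increasing due date): T2 T1 T3 T4 T5 T6.
T2: 0→7
T1: 7→12
T3: 12→16
T4: 16→26
T5: 26→34
T6: 34→37
Sum = 7+12+16+26+34+37 = 132.
SPT (increasing processing time): T6 T3 T1 T2 T5 T4.
T6: 0→3
T3: 3→7
T1: 7→12
T2: 12→19
T5: 19→27
T4: 27→37
Sum = 3+7+12+19+27+37 = 105.
LPT 154, EDD 132, SPT 105 → minimum 105.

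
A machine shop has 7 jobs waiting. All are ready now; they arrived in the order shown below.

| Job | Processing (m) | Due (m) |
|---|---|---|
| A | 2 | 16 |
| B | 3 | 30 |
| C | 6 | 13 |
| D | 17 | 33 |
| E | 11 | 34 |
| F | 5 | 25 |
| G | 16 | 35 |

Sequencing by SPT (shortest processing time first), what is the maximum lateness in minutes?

27

SPT (increasing processing time): A B F C E G D.
A: 0→2, due 16, lateness -14
B: 2→5, due 30, lateness -25
F: 5→10, due 25, lateness -15
C: 10→16, due 13, lateness 3
E: 16→27, due 34, lateness -7
G: 27→43, due 35, lateness 8
D: 43→60, due 33, lateness 27
Maximum = 27.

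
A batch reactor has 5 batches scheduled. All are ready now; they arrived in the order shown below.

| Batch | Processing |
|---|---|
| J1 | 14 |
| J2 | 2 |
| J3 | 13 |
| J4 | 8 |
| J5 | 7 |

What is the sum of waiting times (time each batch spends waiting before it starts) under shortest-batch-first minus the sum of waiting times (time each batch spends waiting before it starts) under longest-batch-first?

SPT (increasing processing time): J2 J5 J4 J3 J1.
J2: waits 0, runs 0→2
J5: waits 2, runs 2→9
J4: waits 9, runs 9→17
J3: waits 17, runs 17→30
J1: waits 30, runs 30→44
Sum = 0+2+9+17+30 = 58.
LPT (decreasing processing time): J1 J3 J4 J5 J2.
J1: waits 0, runs 0→14
J3: waits 14, runs 14→27
J4: waits 27, runs 27→35
J5: waits 35, runs 35→42
J2: waits 42, runs 42→44
Sum = 0+14+27+35+42 = 118.
Difference = 58 − 118 = -60.

-60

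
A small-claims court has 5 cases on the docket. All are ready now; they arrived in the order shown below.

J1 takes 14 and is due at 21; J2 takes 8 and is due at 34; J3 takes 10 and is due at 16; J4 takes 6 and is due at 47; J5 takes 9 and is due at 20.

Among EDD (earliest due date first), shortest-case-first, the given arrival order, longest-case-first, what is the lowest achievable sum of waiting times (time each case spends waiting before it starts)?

EDD (increasing due date): J3 J5 J1 J2 J4.
J3: waits 0, runs 0→10
J5: waits 10, runs 10→19
J1: waits 19, runs 19→33
J2: waits 33, runs 33→41
J4: waits 41, runs 41→47
Sum = 0+10+19+33+41 = 103.
SPT (increasing processing time): J4 J2 J5 J3 J1.
J4: waits 0, runs 0→6
J2: waits 6, runs 6→14
J5: waits 14, runs 14→23
J3: waits 23, runs 23→33
J1: waits 33, runs 33→47
Sum = 0+6+14+23+33 = 76.
FIFO (arrival order): J1 J2 J3 J4 J5.
J1: waits 0, runs 0→14
J2: waits 14, runs 14→22
J3: waits 22, runs 22→32
J4: waits 32, runs 32→38
J5: waits 38, runs 38→47
Sum = 0+14+22+32+38 = 106.
LPT (decreasing processing time): J1 J3 J5 J2 J4.
J1: waits 0, runs 0→14
J3: waits 14, runs 14→24
J5: waits 24, runs 24→33
J2: waits 33, runs 33→41
J4: waits 41, runs 41→47
Sum = 0+14+24+33+41 = 112.
EDD 103, SPT 76, FIFO 106, LPT 112 → minimum 76.

76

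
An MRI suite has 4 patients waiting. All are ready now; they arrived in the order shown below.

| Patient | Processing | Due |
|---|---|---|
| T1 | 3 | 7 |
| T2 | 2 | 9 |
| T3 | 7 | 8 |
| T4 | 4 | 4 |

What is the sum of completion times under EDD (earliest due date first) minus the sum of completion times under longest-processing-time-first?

-7

EDD (increasing due date): T4 T1 T3 T2.
T4: 0→4
T1: 4→7
T3: 7→14
T2: 14→16
Sum = 4+7+14+16 = 41.
LPT (decreasing processing time): T3 T4 T1 T2.
T3: 0→7
T4: 7→11
T1: 11→14
T2: 14→16
Sum = 7+11+14+16 = 48.
Difference = 41 − 48 = -7.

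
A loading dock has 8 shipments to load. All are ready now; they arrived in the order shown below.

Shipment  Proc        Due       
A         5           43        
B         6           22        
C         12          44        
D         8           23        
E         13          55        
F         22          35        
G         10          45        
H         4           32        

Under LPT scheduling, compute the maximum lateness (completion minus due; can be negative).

LPT (decreasing processing time): F E C G D B A H.
F: 0→22, due 35, lateness -13
E: 22→35, due 55, lateness -20
C: 35→47, due 44, lateness 3
G: 47→57, due 45, lateness 12
D: 57→65, due 23, lateness 42
B: 65→71, due 22, lateness 49
A: 71→76, due 43, lateness 33
H: 76→80, due 32, lateness 48
Maximum = 49.

49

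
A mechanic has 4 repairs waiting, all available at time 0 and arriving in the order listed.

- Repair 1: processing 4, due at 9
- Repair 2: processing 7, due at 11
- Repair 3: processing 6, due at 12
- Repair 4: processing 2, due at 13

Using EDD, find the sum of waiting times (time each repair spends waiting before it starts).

EDD (increasing due date): Repair 1 Repair 2 Repair 3 Repair 4.
Repair 1: waits 0, runs 0→4
Repair 2: waits 4, runs 4→11
Repair 3: waits 11, runs 11→17
Repair 4: waits 17, runs 17→19
Sum = 0+4+11+17 = 32.

32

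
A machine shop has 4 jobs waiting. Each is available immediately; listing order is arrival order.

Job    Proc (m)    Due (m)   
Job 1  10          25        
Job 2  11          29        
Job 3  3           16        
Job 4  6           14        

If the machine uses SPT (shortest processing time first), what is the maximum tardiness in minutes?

SPT (increasing processing time): Job 3 Job 4 Job 1 Job 2.
Job 3: 0→3, due 16, tardiness 0
Job 4: 3→9, due 14, tardiness 0
Job 1: 9→19, due 25, tardiness 0
Job 2: 19→30, due 29, tardiness 1
Maximum = 1.

1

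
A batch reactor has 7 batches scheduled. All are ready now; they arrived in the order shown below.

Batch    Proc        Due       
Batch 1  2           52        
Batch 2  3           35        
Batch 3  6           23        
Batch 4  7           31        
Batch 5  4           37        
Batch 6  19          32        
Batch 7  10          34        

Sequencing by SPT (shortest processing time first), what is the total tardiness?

19

SPT (increasing processing time): Batch 1 Batch 2 Batch 5 Batch 3 Batch 4 Batch 7 Batch 6.
Batch 1: 0→2, due 52, tardiness 0
Batch 2: 2→5, due 35, tardiness 0
Batch 5: 5→9, due 37, tardiness 0
Batch 3: 9→15, due 23, tardiness 0
Batch 4: 15→22, due 31, tardiness 0
Batch 7: 22→32, due 34, tardiness 0
Batch 6: 32→51, due 32, tardiness 19
Sum = 0+0+0+0+0+0+19 = 19.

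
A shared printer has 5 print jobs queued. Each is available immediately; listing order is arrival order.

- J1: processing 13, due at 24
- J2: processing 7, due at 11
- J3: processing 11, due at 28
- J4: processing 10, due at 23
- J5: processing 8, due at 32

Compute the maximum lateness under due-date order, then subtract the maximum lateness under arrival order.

-1

EDD (increasing due date): J2 J4 J1 J3 J5.
J2: 0→7, due 11, lateness -4
J4: 7→17, due 23, lateness -6
J1: 17→30, due 24, lateness 6
J3: 30→41, due 28, lateness 13
J5: 41→49, due 32, lateness 17
Maximum = 17.
FIFO (arrival order): J1 J2 J3 J4 J5.
J1: 0→13, due 24, lateness -11
J2: 13→20, due 11, lateness 9
J3: 20→31, due 28, lateness 3
J4: 31→41, due 23, lateness 18
J5: 41→49, due 32, lateness 17
Maximum = 18.
Difference = 17 − 18 = -1.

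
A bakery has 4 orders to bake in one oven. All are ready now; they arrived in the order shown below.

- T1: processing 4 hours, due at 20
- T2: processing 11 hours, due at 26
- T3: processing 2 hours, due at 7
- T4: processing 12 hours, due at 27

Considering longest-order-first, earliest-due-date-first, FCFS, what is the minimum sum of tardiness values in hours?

2

LPT (decreasing processing time): T4 T2 T1 T3.
T4: 0→12, due 27, tardiness 0
T2: 12→23, due 26, tardiness 0
T1: 23→27, due 20, tardiness 7
T3: 27→29, due 7, tardiness 22
Sum = 0+0+7+22 = 29.
EDD (increasing due date): T3 T1 T2 T4.
T3: 0→2, due 7, tardiness 0
T1: 2→6, due 20, tardiness 0
T2: 6→17, due 26, tardiness 0
T4: 17→29, due 27, tardiness 2
Sum = 0+0+0+2 = 2.
FIFO (arrival order): T1 T2 T3 T4.
T1: 0→4, due 20, tardiness 0
T2: 4→15, due 26, tardiness 0
T3: 15→17, due 7, tardiness 10
T4: 17→29, due 27, tardiness 2
Sum = 0+0+10+2 = 12.
LPT 29, EDD 2, FIFO 12 → minimum 2.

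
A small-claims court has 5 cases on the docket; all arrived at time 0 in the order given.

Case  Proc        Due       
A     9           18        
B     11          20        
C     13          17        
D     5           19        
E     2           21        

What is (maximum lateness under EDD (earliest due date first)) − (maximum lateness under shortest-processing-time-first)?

-4

EDD (increasing due date): C A D B E.
C: 0→13, due 17, lateness -4
A: 13→22, due 18, lateness 4
D: 22→27, due 19, lateness 8
B: 27→38, due 20, lateness 18
E: 38→40, due 21, lateness 19
Maximum = 19.
SPT (increasing processing time): E D A B C.
E: 0→2, due 21, lateness -19
D: 2→7, due 19, lateness -12
A: 7→16, due 18, lateness -2
B: 16→27, due 20, lateness 7
C: 27→40, due 17, lateness 23
Maximum = 23.
Difference = 19 − 23 = -4.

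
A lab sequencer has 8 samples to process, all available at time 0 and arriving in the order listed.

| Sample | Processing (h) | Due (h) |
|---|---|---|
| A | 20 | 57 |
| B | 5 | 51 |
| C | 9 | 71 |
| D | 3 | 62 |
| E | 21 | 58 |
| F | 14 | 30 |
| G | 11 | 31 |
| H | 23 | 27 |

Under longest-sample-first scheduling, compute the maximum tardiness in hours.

58

LPT (decreasing processing time): H E A F G C B D.
H: 0→23, due 27, tardiness 0
E: 23→44, due 58, tardiness 0
A: 44→64, due 57, tardiness 7
F: 64→78, due 30, tardiness 48
G: 78→89, due 31, tardiness 58
C: 89→98, due 71, tardiness 27
B: 98→103, due 51, tardiness 52
D: 103→106, due 62, tardiness 44
Maximum = 58.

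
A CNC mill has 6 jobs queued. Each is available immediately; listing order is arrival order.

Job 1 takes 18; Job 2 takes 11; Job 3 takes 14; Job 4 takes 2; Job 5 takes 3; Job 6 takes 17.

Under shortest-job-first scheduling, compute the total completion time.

165

SPT (increasing processing time): Job 4 Job 5 Job 2 Job 3 Job 6 Job 1.
Job 4: 0→2
Job 5: 2→5
Job 2: 5→16
Job 3: 16→30
Job 6: 30→47
Job 1: 47→65
Sum = 2+5+16+30+47+65 = 165.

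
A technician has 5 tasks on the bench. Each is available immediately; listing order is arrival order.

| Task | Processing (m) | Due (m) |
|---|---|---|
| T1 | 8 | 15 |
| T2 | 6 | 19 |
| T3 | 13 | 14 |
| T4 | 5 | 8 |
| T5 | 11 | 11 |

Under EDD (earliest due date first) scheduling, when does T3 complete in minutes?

29

EDD (increasing due date): T4 T5 T3 T1 T2.
T4: 0→5
T5: 5→16
T3: 16→29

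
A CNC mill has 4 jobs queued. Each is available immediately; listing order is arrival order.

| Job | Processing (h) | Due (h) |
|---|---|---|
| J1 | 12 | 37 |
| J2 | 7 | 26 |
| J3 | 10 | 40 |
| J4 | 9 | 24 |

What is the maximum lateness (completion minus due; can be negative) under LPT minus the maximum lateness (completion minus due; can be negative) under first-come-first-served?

-2

LPT (decreasing processing time): J1 J3 J4 J2.
J1: 0→12, due 37, lateness -25
J3: 12→22, due 40, lateness -18
J4: 22→31, due 24, lateness 7
J2: 31→38, due 26, lateness 12
Maximum = 12.
FIFO (arrival order): J1 J2 J3 J4.
J1: 0→12, due 37, lateness -25
J2: 12→19, due 26, lateness -7
J3: 19→29, due 40, lateness -11
J4: 29→38, due 24, lateness 14
Maximum = 14.
Difference = 12 − 14 = -2.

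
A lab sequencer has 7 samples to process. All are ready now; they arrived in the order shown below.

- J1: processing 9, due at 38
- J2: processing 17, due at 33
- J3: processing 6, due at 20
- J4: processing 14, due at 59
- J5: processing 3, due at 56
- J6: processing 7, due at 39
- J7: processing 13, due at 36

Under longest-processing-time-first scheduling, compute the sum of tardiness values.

LPT (decreasing processing time): J2 J4 J7 J1 J6 J3 J5.
J2: 0→17, due 33, tardiness 0
J4: 17→31, due 59, tardiness 0
J7: 31→44, due 36, tardiness 8
J1: 44→53, due 38, tardiness 15
J6: 53→60, due 39, tardiness 21
J3: 60→66, due 20, tardiness 46
J5: 66→69, due 56, tardiness 13
Sum = 0+0+8+15+21+46+13 = 103.

103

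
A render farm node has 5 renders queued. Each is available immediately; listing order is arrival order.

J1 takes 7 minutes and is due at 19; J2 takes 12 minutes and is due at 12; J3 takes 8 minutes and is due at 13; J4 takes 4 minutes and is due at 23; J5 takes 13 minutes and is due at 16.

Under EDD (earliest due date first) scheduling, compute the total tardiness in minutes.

EDD (increasing due date): J2 J3 J5 J1 J4.
J2: 0→12, due 12, tardiness 0
J3: 12→20, due 13, tardiness 7
J5: 20→33, due 16, tardiness 17
J1: 33→40, due 19, tardiness 21
J4: 40→44, due 23, tardiness 21
Sum = 0+7+17+21+21 = 66.

66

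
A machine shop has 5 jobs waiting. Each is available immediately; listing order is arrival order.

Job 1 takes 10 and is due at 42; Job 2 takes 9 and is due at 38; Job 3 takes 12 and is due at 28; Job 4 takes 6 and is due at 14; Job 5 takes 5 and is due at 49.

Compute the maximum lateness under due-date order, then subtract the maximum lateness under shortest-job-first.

-19

EDD (increasing due date): Job 4 Job 3 Job 2 Job 1 Job 5.
Job 4: 0→6, due 14, lateness -8
Job 3: 6→18, due 28, lateness -10
Job 2: 18→27, due 38, lateness -11
Job 1: 27→37, due 42, lateness -5
Job 5: 37→42, due 49, lateness -7
Maximum = -5.
SPT (increasing processing time): Job 5 Job 4 Job 2 Job 1 Job 3.
Job 5: 0→5, due 49, lateness -44
Job 4: 5→11, due 14, lateness -3
Job 2: 11→20, due 38, lateness -18
Job 1: 20→30, due 42, lateness -12
Job 3: 30→42, due 28, lateness 14
Maximum = 14.
Difference = -5 − 14 = -19.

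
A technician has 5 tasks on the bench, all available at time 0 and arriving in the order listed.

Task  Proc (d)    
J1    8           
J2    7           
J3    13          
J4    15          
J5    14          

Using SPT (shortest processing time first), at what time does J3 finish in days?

28

SPT (increasing processing time): J2 J1 J3 J5 J4.
J2: 0→7
J1: 7→15
J3: 15→28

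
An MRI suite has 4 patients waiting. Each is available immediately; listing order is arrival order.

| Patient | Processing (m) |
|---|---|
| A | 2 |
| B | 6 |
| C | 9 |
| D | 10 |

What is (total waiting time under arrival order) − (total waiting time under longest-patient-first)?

-27

FIFO (arrival order): A B C D.
A: waits 0, runs 0→2
B: waits 2, runs 2→8
C: waits 8, runs 8→17
D: waits 17, runs 17→27
Sum = 0+2+8+17 = 27.
LPT (decreasing processing time): D C B A.
D: waits 0, runs 0→10
C: waits 10, runs 10→19
B: waits 19, runs 19→25
A: waits 25, runs 25→27
Sum = 0+10+19+25 = 54.
Difference = 27 − 54 = -27.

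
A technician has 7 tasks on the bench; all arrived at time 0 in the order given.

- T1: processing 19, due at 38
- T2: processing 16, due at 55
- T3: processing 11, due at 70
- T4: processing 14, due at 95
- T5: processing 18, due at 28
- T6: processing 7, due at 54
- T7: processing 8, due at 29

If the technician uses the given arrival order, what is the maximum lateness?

FIFO (arrival order): T1 T2 T3 T4 T5 T6 T7.
T1: 0→19, due 38, lateness -19
T2: 19→35, due 55, lateness -20
T3: 35→46, due 70, lateness -24
T4: 46→60, due 95, lateness -35
T5: 60→78, due 28, lateness 50
T6: 78→85, due 54, lateness 31
T7: 85→93, due 29, lateness 64
Maximum = 64.

64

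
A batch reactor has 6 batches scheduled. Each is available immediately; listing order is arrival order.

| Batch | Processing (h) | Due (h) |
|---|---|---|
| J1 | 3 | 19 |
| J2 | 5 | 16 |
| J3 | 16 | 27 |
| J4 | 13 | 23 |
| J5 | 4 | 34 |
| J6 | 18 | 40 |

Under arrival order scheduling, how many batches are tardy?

FIFO (arrival order): J1 J2 J3 J4 J5 J6.
J1: 0→3, due 19, tardiness 0
J2: 3→8, due 16, tardiness 0
J3: 8→24, due 27, tardiness 0
J4: 24→37, due 23, tardiness 14
J5: 37→41, due 34, tardiness 7
J6: 41→59, due 40, tardiness 19
Late batches: 3.

3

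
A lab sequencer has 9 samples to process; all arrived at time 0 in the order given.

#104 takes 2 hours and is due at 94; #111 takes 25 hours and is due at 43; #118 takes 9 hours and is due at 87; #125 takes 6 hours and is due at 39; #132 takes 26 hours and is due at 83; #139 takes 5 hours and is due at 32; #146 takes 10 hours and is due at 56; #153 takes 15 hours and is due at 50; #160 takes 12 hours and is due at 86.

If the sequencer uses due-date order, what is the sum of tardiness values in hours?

EDD (increasing due date): #139 #125 #111 #153 #146 #132 #160 #118 #104.
#139: 0→5, due 32, tardiness 0
#125: 5→11, due 39, tardiness 0
#111: 11→36, due 43, tardiness 0
#153: 36→51, due 50, tardiness 1
#146: 51→61, due 56, tardiness 5
#132: 61→87, due 83, tardiness 4
#160: 87→99, due 86, tardiness 13
#118: 99→108, due 87, tardiness 21
#104: 108→110, due 94, tardiness 16
Sum = 0+0+0+1+5+4+13+21+16 = 60.

60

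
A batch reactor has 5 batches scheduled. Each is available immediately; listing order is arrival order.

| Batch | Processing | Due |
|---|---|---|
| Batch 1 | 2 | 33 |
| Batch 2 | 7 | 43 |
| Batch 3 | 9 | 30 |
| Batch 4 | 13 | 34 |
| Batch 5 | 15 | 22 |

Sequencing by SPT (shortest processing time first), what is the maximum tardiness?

SPT (increasing processing time): Batch 1 Batch 2 Batch 3 Batch 4 Batch 5.
Batch 1: 0→2, due 33, tardiness 0
Batch 2: 2→9, due 43, tardiness 0
Batch 3: 9→18, due 30, tardiness 0
Batch 4: 18→31, due 34, tardiness 0
Batch 5: 31→46, due 22, tardiness 24
Maximum = 24.

24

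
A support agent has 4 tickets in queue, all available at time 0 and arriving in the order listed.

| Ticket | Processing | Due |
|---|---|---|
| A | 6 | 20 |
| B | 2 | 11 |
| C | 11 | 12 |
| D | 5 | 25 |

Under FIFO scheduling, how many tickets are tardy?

FIFO (arrival order): A B C D.
A: 0→6, due 20, tardiness 0
B: 6→8, due 11, tardiness 0
C: 8→19, due 12, tardiness 7
D: 19→24, due 25, tardiness 0
Late tickets: 1.

1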